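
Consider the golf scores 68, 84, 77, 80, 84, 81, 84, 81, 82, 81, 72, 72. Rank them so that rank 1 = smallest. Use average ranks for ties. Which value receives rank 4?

Sorted (ascending): 68, 72, 72, 77, 80, 81, 81, 81, 82, 84, 84, 84
The 2 values of 72 occupy positions 2–3 → average rank (2+3)/2 = 2.5.
The 3 values of 81 occupy positions 6–8 → average rank 7.
The 3 values of 84 occupy positions 10–12 → average rank 11.
Rank 4 → value 77.

77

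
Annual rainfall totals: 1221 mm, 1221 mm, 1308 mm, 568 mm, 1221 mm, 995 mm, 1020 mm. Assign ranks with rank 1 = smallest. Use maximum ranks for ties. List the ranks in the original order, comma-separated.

6, 6, 7, 1, 6, 2, 3

Sorted (ascending): 568, 995, 1020, 1221, 1221, 1221, 1308
The 3 values of 1221 occupy positions 4–6 → each gets rank 6.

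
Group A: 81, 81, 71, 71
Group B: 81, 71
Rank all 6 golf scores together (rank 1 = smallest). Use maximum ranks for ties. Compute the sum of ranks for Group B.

Sorted (ascending): 71, 71, 71, 81, 81, 81
The 3 values of 71 occupy positions 1–3 → each gets rank 3.
The 3 values of 81 occupy positions 4–6 → each gets rank 6.
Group B values → pooled ranks: 81→6, 71→3
Rank sum = 6 + 3 = 9

9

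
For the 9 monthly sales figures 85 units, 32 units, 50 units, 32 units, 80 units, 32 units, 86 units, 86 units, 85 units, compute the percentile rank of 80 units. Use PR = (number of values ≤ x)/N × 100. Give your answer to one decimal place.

55.6

N = 9.
Strictly below 80: 4. Equal to 80: 1.
PR = 5/9 × 100 = 55.6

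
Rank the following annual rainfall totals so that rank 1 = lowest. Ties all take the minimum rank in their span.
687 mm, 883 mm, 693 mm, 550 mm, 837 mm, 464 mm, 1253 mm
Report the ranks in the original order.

3, 6, 4, 2, 5, 1, 7

Sorted (ascending): 464, 550, 687, 693, 837, 883, 1253
No ties — each value takes its position as its rank.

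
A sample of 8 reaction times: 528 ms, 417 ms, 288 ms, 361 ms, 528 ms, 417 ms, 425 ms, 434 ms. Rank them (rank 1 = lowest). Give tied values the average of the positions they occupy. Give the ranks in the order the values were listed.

Sorted (ascending): 288, 361, 417, 417, 425, 434, 528, 528
The 2 values of 417 occupy positions 3–4 → average rank (3+4)/2 = 3.5.
The 2 values of 528 occupy positions 7–8 → average rank (7+8)/2 = 7.5.

7.5, 3.5, 1, 2, 7.5, 3.5, 5, 6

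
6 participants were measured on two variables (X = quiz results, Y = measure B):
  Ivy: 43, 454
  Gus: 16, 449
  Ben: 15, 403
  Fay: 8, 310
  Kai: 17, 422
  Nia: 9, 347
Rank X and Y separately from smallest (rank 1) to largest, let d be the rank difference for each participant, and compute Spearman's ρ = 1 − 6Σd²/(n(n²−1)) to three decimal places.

0.943

Ranks of variable 1: 6, 4, 3, 1, 5, 2
Ranks of variable 2: 6, 5, 3, 1, 4, 2
d = r₁ − r₂: 0, -1, 0, 0, 1, 0
d²: 0, 1, 0, 0, 1, 0; Σd² = 2
ρ = 1 − 6·2/(6·35) = 1 − 12/210 = 0.943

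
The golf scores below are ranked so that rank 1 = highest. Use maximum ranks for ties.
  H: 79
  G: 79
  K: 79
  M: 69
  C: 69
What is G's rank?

Sorted (descending): 79, 79, 79, 69, 69
The 3 values of 79 occupy positions 1–3 → each gets rank 3.
The 2 values of 69 occupy positions 4–5 → each gets rank 5.
G has value 79 → rank 3.

3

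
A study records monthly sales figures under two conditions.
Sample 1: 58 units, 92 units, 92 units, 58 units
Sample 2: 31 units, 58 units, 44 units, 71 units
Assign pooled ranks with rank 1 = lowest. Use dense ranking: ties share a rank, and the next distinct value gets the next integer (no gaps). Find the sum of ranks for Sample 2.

10

Sorted (ascending): 31, 44, 58, 58, 58, 71, 92, 92
The 3 values of 58 share dense rank 3.
The 2 values of 92 share dense rank 5.
Remaining distinct values take the next consecutive integers.
Sample 2 values → pooled ranks: 31→1, 58→3, 44→2, 71→4
Rank sum = 1 + 3 + 2 + 4 = 10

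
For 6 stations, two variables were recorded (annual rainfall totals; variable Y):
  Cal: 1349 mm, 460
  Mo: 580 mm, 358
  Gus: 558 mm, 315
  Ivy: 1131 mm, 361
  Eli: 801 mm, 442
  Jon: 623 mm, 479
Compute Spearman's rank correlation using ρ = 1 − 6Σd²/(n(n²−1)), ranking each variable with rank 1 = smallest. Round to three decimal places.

0.600

Ranks of variable 1: 6, 2, 1, 5, 4, 3
Ranks of variable 2: 5, 2, 1, 3, 4, 6
d = r₁ − r₂: 1, 0, 0, 2, 0, -3
d²: 1, 0, 0, 4, 0, 9; Σd² = 14
ρ = 1 − 6·14/(6·35) = 1 − 84/210 = 0.600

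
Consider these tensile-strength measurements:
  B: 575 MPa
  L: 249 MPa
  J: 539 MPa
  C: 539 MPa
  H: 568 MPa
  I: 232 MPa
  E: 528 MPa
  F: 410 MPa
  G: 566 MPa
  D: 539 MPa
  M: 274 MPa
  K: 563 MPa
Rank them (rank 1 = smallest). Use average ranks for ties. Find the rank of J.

7

Sorted (ascending): 232, 249, 274, 410, 528, 539, 539, 539, 563, 566, 568, 575
The 3 values of 539 occupy positions 6–8 → average rank 7.
J has value 539 MPa → rank 7.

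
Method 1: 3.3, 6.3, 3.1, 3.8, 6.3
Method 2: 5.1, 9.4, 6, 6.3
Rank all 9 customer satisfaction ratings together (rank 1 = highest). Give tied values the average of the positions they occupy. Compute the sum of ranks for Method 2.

15

Sorted (descending): 9.4, 6.3, 6.3, 6.3, 6, 5.1, 3.8, 3.3, 3.1
The 3 values of 6.3 occupy positions 2–4 → average rank 3.
Method 2 values → pooled ranks: 5.1→6, 9.4→1, 6→5, 6.3→3
Rank sum = 6 + 1 + 5 + 3 = 15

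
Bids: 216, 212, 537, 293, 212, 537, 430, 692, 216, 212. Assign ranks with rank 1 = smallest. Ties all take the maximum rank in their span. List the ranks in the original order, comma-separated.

Sorted (ascending): 212, 212, 212, 216, 216, 293, 430, 537, 537, 692
The 3 values of 212 occupy positions 1–3 → each gets rank 3.
The 2 values of 216 occupy positions 4–5 → each gets rank 5.
The 2 values of 537 occupy positions 8–9 → each gets rank 9.

5, 3, 9, 6, 3, 9, 7, 10, 5, 3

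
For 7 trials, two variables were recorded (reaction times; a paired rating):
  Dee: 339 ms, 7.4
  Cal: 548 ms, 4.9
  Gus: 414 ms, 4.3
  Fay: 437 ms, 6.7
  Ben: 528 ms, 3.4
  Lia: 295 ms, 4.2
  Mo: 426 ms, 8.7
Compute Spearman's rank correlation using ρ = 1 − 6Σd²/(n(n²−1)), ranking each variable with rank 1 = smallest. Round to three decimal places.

Ranks of variable 1: 2, 7, 3, 5, 6, 1, 4
Ranks of variable 2: 6, 4, 3, 5, 1, 2, 7
d = r₁ − r₂: -4, 3, 0, 0, 5, -1, -3
d²: 16, 9, 0, 0, 25, 1, 9; Σd² = 60
ρ = 1 − 6·60/(7·48) = 1 − 360/336 = -0.071

-0.071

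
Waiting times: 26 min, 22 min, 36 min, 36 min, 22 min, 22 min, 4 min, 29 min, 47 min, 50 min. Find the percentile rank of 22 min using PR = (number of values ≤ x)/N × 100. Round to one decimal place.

N = 10.
Strictly below 22: 1. Equal to 22: 3.
PR = 4/10 × 100 = 40.0

40.0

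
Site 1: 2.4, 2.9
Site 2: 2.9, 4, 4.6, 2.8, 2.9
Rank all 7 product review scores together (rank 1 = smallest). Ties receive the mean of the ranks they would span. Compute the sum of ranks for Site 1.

Sorted (ascending): 2.4, 2.8, 2.9, 2.9, 2.9, 4, 4.6
The 3 values of 2.9 occupy positions 3–5 → average rank 4.
Site 1 values → pooled ranks: 2.4→1, 2.9→4
Rank sum = 1 + 4 = 5

5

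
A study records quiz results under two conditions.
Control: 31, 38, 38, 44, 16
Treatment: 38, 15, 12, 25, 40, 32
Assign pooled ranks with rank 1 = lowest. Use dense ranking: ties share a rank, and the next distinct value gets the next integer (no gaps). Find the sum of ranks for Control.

31

Sorted (ascending): 12, 15, 16, 25, 31, 32, 38, 38, 38, 40, 44
The 3 values of 38 share dense rank 7.
Remaining distinct values take the next consecutive integers.
Control values → pooled ranks: 31→5, 38→7, 38→7, 44→9, 16→3
Rank sum = 5 + 7 + 7 + 9 + 3 = 31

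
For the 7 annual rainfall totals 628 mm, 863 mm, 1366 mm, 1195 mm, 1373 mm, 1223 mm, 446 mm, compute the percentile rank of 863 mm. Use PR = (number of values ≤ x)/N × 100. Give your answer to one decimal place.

42.9

N = 7.
Strictly below 863: 2. Equal to 863: 1.
PR = 3/7 × 100 = 42.9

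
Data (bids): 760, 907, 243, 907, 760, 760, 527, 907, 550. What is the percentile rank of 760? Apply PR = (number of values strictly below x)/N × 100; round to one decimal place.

N = 9.
Strictly below 760: 3. Equal to 760: 3.
PR = 3/9 × 100 = 33.3

33.3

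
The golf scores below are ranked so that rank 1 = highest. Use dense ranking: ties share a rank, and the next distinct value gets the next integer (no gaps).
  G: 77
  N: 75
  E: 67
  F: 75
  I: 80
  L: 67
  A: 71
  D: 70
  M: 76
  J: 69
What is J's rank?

7

Sorted (descending): 80, 77, 76, 75, 75, 71, 70, 69, 67, 67
The 2 values of 75 share dense rank 4.
The 2 values of 67 share dense rank 8.
Remaining distinct values take the next consecutive integers.
J has value 69 → rank 7.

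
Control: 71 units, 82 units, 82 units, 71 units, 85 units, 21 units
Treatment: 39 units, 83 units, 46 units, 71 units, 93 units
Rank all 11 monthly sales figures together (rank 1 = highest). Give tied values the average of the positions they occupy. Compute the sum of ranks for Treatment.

30

Sorted (descending): 93, 85, 83, 82, 82, 71, 71, 71, 46, 39, 21
The 2 values of 82 occupy positions 4–5 → average rank (4+5)/2 = 4.5.
The 3 values of 71 occupy positions 6–8 → average rank 7.
Treatment values → pooled ranks: 39→10, 83→3, 46→9, 71→7, 93→1
Rank sum = 10 + 3 + 9 + 7 + 1 = 30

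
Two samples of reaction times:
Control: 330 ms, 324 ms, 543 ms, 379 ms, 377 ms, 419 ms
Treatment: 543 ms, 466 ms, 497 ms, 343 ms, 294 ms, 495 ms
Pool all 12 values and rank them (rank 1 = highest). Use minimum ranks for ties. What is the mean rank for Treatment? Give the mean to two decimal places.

5.67

Sorted (descending): 543, 543, 497, 495, 466, 419, 379, 377, 343, 330, 324, 294
The 2 values of 543 occupy positions 1–2 → each gets rank 1.
Treatment values → pooled ranks: 543→1, 466→5, 497→3, 343→9, 294→12, 495→4
Mean rank = (1 + 5 + 3 + 9 + 12 + 4) / 6 = 5.67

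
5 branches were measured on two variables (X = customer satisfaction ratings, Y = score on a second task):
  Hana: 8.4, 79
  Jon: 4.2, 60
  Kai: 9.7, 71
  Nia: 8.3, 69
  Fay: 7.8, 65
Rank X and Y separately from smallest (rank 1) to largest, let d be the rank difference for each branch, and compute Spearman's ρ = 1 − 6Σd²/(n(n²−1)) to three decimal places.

Ranks of variable 1: 4, 1, 5, 3, 2
Ranks of variable 2: 5, 1, 4, 3, 2
d = r₁ − r₂: -1, 0, 1, 0, 0
d²: 1, 0, 1, 0, 0; Σd² = 2
ρ = 1 − 6·2/(5·24) = 1 − 12/120 = 0.900

0.900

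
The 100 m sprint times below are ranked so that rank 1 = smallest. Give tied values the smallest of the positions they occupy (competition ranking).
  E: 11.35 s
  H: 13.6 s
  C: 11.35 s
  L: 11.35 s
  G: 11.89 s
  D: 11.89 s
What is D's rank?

4

Sorted (ascending): 11.35, 11.35, 11.35, 11.89, 11.89, 13.6
The 3 values of 11.35 occupy positions 1–3 → each gets rank 1.
The 2 values of 11.89 occupy positions 4–5 → each gets rank 4.
D has value 11.89 s → rank 4.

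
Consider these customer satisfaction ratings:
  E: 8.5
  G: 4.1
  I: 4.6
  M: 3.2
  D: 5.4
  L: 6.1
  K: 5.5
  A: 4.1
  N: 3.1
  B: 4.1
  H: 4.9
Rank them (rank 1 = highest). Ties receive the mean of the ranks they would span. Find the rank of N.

11

Sorted (descending): 8.5, 6.1, 5.5, 5.4, 4.9, 4.6, 4.1, 4.1, 4.1, 3.2, 3.1
The 3 values of 4.1 occupy positions 7–9 → average rank 8.
N has value 3.1 → rank 11.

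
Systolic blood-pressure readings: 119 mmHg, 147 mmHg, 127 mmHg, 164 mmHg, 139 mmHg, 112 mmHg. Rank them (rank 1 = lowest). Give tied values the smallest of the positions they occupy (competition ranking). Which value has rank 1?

Sorted (ascending): 112, 119, 127, 139, 147, 164
No ties — each value takes its position as its rank.
Rank 1 → value 112.

112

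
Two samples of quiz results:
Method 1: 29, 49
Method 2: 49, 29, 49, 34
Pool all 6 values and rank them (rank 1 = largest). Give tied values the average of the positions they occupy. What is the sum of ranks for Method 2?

13.5

Sorted (descending): 49, 49, 49, 34, 29, 29
The 3 values of 49 occupy positions 1–3 → average rank 2.
The 2 values of 29 occupy positions 5–6 → average rank (5+6)/2 = 5.5.
Method 2 values → pooled ranks: 49→2, 29→5.5, 49→2, 34→4
Rank sum = 2 + 5.5 + 2 + 4 = 13.5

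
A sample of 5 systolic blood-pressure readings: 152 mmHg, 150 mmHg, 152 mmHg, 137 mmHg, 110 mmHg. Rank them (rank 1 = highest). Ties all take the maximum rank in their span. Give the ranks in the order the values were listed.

2, 3, 2, 4, 5

Sorted (descending): 152, 152, 150, 137, 110
The 2 values of 152 occupy positions 1–2 → each gets rank 2.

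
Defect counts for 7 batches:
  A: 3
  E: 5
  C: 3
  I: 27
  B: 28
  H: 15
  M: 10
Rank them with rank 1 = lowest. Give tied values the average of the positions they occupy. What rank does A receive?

1.5

Sorted (ascending): 3, 3, 5, 10, 15, 27, 28
The 2 values of 3 occupy positions 1–2 → average rank (1+2)/2 = 1.5.
A has value 3 → rank 1.5.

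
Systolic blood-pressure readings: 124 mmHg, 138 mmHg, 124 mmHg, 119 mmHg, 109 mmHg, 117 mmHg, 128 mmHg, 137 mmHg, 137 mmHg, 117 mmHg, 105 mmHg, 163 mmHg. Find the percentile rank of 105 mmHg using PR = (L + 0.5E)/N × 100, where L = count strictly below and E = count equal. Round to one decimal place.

N = 12.
Strictly below 105: 0. Equal to 105: 1.
PR = (0 + 0.5·1)/12 × 100 = 4.2

4.2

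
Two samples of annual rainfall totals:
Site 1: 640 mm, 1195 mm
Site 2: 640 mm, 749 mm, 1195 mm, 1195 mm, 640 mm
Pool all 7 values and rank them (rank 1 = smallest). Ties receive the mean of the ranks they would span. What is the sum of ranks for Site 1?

Sorted (ascending): 640, 640, 640, 749, 1195, 1195, 1195
The 3 values of 640 occupy positions 1–3 → average rank 2.
The 3 values of 1195 occupy positions 5–7 → average rank 6.
Site 1 values → pooled ranks: 640→2, 1195→6
Rank sum = 2 + 6 = 8

8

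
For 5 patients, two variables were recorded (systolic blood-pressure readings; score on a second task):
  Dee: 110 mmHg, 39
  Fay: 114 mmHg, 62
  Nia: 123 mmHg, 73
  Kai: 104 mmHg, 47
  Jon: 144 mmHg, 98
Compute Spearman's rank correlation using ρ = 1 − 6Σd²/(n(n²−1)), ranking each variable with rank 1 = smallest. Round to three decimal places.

0.900

Ranks of variable 1: 2, 3, 4, 1, 5
Ranks of variable 2: 1, 3, 4, 2, 5
d = r₁ − r₂: 1, 0, 0, -1, 0
d²: 1, 0, 0, 1, 0; Σd² = 2
ρ = 1 − 6·2/(5·24) = 1 − 12/120 = 0.900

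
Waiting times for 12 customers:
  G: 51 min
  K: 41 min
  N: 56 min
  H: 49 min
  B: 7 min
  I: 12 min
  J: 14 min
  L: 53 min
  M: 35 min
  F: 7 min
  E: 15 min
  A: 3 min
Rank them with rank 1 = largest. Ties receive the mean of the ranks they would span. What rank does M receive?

6

Sorted (descending): 56, 53, 51, 49, 41, 35, 15, 14, 12, 7, 7, 3
The 2 values of 7 occupy positions 10–11 → average rank (10+11)/2 = 10.5.
M has value 35 min → rank 6.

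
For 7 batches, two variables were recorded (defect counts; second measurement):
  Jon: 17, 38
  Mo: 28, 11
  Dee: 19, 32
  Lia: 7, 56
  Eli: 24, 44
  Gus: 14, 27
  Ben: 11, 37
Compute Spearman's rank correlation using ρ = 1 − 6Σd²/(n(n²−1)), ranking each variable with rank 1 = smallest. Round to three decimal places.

-0.464

Ranks of variable 1: 4, 7, 5, 1, 6, 3, 2
Ranks of variable 2: 5, 1, 3, 7, 6, 2, 4
d = r₁ − r₂: -1, 6, 2, -6, 0, 1, -2
d²: 1, 36, 4, 36, 0, 1, 4; Σd² = 82
ρ = 1 − 6·82/(7·48) = 1 − 492/336 = -0.464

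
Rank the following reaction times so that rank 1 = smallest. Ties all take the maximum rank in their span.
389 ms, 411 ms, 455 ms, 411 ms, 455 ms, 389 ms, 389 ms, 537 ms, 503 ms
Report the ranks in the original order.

Sorted (ascending): 389, 389, 389, 411, 411, 455, 455, 503, 537
The 3 values of 389 occupy positions 1–3 → each gets rank 3.
The 2 values of 411 occupy positions 4–5 → each gets rank 5.
The 2 values of 455 occupy positions 6–7 → each gets rank 7.

3, 5, 7, 5, 7, 3, 3, 9, 8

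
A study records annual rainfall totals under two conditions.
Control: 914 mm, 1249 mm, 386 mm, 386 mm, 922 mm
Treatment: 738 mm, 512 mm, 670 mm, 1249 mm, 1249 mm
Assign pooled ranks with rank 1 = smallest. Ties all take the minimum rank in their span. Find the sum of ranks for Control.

Sorted (ascending): 386, 386, 512, 670, 738, 914, 922, 1249, 1249, 1249
The 2 values of 386 occupy positions 1–2 → each gets rank 1.
The 3 values of 1249 occupy positions 8–10 → each gets rank 8.
Control values → pooled ranks: 914→6, 1249→8, 386→1, 386→1, 922→7
Rank sum = 6 + 8 + 1 + 1 + 7 = 23

23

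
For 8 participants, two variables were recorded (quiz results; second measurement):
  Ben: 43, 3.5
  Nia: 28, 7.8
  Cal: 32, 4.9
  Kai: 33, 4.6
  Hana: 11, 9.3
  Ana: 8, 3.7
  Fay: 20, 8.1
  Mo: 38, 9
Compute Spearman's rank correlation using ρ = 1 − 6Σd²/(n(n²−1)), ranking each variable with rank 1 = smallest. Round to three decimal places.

-0.262

Ranks of variable 1: 8, 4, 5, 6, 2, 1, 3, 7
Ranks of variable 2: 1, 5, 4, 3, 8, 2, 6, 7
d = r₁ − r₂: 7, -1, 1, 3, -6, -1, -3, 0
d²: 49, 1, 1, 9, 36, 1, 9, 0; Σd² = 106
ρ = 1 − 6·106/(8·63) = 1 − 636/504 = -0.262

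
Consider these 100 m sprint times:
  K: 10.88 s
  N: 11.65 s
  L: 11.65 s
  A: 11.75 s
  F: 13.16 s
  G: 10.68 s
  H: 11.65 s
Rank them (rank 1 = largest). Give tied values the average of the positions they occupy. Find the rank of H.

Sorted (descending): 13.16, 11.75, 11.65, 11.65, 11.65, 10.88, 10.68
The 3 values of 11.65 occupy positions 3–5 → average rank 4.
H has value 11.65 s → rank 4.

4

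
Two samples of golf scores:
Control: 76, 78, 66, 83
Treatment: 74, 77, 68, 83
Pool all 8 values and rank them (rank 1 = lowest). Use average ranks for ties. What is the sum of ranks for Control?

18.5

Sorted (ascending): 66, 68, 74, 76, 77, 78, 83, 83
The 2 values of 83 occupy positions 7–8 → average rank (7+8)/2 = 7.5.
Control values → pooled ranks: 76→4, 78→6, 66→1, 83→7.5
Rank sum = 4 + 6 + 1 + 7.5 = 18.5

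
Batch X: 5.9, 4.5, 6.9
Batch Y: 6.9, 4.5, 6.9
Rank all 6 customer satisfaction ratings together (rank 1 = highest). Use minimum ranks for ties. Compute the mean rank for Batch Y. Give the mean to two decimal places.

2.33

Sorted (descending): 6.9, 6.9, 6.9, 5.9, 4.5, 4.5
The 3 values of 6.9 occupy positions 1–3 → each gets rank 1.
The 2 values of 4.5 occupy positions 5–6 → each gets rank 5.
Batch Y values → pooled ranks: 6.9→1, 4.5→5, 6.9→1
Mean rank = (1 + 5 + 1) / 3 = 2.33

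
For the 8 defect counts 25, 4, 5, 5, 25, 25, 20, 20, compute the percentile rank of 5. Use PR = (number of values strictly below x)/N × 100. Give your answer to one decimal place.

N = 8.
Strictly below 5: 1. Equal to 5: 2.
PR = 1/8 × 100 = 12.5

12.5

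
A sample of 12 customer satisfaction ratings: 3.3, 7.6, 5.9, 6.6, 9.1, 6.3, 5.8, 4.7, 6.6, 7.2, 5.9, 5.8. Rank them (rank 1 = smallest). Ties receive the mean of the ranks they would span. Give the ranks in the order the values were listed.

1, 11, 5.5, 8.5, 12, 7, 3.5, 2, 8.5, 10, 5.5, 3.5

Sorted (ascending): 3.3, 4.7, 5.8, 5.8, 5.9, 5.9, 6.3, 6.6, 6.6, 7.2, 7.6, 9.1
The 2 values of 5.8 occupy positions 3–4 → average rank (3+4)/2 = 3.5.
The 2 values of 5.9 occupy positions 5–6 → average rank (5+6)/2 = 5.5.
The 2 values of 6.6 occupy positions 8–9 → average rank (8+9)/2 = 8.5.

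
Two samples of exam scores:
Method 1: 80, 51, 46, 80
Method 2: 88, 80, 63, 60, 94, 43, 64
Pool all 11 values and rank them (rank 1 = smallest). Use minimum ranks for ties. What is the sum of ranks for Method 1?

Sorted (ascending): 43, 46, 51, 60, 63, 64, 80, 80, 80, 88, 94
The 3 values of 80 occupy positions 7–9 → each gets rank 7.
Method 1 values → pooled ranks: 80→7, 51→3, 46→2, 80→7
Rank sum = 7 + 3 + 2 + 7 = 19

19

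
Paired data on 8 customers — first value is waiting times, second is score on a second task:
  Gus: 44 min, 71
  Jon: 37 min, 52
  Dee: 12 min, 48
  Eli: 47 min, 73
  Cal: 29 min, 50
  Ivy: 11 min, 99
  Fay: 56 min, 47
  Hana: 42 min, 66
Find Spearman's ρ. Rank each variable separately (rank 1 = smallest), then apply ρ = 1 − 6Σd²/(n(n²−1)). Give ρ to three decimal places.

Ranks of variable 1: 6, 4, 2, 7, 3, 1, 8, 5
Ranks of variable 2: 6, 4, 2, 7, 3, 8, 1, 5
d = r₁ − r₂: 0, 0, 0, 0, 0, -7, 7, 0
d²: 0, 0, 0, 0, 0, 49, 49, 0; Σd² = 98
ρ = 1 − 6·98/(8·63) = 1 − 588/504 = -0.167

-0.167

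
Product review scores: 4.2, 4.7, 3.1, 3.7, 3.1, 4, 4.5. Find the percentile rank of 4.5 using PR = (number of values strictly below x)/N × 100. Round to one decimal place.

N = 7.
Strictly below 4.5: 5. Equal to 4.5: 1.
PR = 5/7 × 100 = 71.4

71.4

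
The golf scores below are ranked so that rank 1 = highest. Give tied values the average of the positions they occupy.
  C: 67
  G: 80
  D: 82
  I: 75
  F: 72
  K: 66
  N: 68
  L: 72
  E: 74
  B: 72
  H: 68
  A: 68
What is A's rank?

9

Sorted (descending): 82, 80, 75, 74, 72, 72, 72, 68, 68, 68, 67, 66
The 3 values of 72 occupy positions 5–7 → average rank 6.
The 3 values of 68 occupy positions 8–10 → average rank 9.
A has value 68 → rank 9.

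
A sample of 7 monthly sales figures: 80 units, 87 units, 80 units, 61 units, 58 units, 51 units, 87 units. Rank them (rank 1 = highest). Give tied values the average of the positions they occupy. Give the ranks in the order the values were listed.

Sorted (descending): 87, 87, 80, 80, 61, 58, 51
The 2 values of 87 occupy positions 1–2 → average rank (1+2)/2 = 1.5.
The 2 values of 80 occupy positions 3–4 → average rank (3+4)/2 = 3.5.

3.5, 1.5, 3.5, 5, 6, 7, 1.5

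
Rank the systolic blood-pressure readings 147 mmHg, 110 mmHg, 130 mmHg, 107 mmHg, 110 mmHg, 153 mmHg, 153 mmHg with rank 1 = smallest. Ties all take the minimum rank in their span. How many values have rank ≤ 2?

3

Sorted (ascending): 107, 110, 110, 130, 147, 153, 153
The 2 values of 110 occupy positions 2–3 → each gets rank 2.
The 2 values of 153 occupy positions 6–7 → each gets rank 6.
Ranks ≤ 2: {1, 2, 2} → 3 values.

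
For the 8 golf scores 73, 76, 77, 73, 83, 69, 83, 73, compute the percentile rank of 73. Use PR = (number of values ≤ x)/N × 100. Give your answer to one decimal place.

50.0

N = 8.
Strictly below 73: 1. Equal to 73: 3.
PR = 4/8 × 100 = 50.0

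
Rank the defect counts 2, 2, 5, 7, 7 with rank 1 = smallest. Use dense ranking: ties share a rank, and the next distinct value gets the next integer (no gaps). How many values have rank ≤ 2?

3

Sorted (ascending): 2, 2, 5, 7, 7
The 2 values of 2 share dense rank 1.
The 2 values of 7 share dense rank 3.
Remaining distinct values take the next consecutive integers.
Ranks ≤ 2: {1, 1, 2} → 3 values.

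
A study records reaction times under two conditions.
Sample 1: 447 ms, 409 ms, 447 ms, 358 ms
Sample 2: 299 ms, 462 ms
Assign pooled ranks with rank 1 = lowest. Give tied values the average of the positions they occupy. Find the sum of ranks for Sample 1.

14

Sorted (ascending): 299, 358, 409, 447, 447, 462
The 2 values of 447 occupy positions 4–5 → average rank (4+5)/2 = 4.5.
Sample 1 values → pooled ranks: 447→4.5, 409→3, 447→4.5, 358→2
Rank sum = 4.5 + 3 + 4.5 + 2 = 14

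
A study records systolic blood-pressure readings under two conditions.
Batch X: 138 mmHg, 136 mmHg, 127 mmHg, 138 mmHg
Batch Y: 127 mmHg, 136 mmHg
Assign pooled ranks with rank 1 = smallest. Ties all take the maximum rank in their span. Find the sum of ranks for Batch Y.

Sorted (ascending): 127, 127, 136, 136, 138, 138
The 2 values of 127 occupy positions 1–2 → each gets rank 2.
The 2 values of 136 occupy positions 3–4 → each gets rank 4.
The 2 values of 138 occupy positions 5–6 → each gets rank 6.
Batch Y values → pooled ranks: 127→2, 136→4
Rank sum = 2 + 4 = 6

6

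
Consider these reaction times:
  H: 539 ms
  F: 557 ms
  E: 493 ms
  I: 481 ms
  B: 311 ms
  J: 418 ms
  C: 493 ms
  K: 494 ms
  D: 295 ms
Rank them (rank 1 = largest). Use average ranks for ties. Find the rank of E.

4.5

Sorted (descending): 557, 539, 494, 493, 493, 481, 418, 311, 295
The 2 values of 493 occupy positions 4–5 → average rank (4+5)/2 = 4.5.
E has value 493 ms → rank 4.5.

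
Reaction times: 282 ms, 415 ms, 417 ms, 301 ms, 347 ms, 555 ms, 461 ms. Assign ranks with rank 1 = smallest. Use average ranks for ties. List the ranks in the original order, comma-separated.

1, 4, 5, 2, 3, 7, 6

Sorted (ascending): 282, 301, 347, 415, 417, 461, 555
No ties — each value takes its position as its rank.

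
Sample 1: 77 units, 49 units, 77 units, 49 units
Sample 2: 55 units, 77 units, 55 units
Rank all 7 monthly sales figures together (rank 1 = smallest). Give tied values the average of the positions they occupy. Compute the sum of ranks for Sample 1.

Sorted (ascending): 49, 49, 55, 55, 77, 77, 77
The 2 values of 49 occupy positions 1–2 → average rank (1+2)/2 = 1.5.
The 2 values of 55 occupy positions 3–4 → average rank (3+4)/2 = 3.5.
The 3 values of 77 occupy positions 5–7 → average rank 6.
Sample 1 values → pooled ranks: 77→6, 49→1.5, 77→6, 49→1.5
Rank sum = 6 + 1.5 + 6 + 1.5 = 15

15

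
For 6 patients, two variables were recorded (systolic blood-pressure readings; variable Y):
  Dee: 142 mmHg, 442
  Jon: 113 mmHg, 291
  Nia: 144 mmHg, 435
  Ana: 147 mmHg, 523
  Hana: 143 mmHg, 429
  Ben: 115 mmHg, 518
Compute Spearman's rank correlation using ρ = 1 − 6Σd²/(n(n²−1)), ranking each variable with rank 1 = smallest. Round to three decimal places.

Ranks of variable 1: 3, 1, 5, 6, 4, 2
Ranks of variable 2: 4, 1, 3, 6, 2, 5
d = r₁ − r₂: -1, 0, 2, 0, 2, -3
d²: 1, 0, 4, 0, 4, 9; Σd² = 18
ρ = 1 − 6·18/(6·35) = 1 − 108/210 = 0.486

0.486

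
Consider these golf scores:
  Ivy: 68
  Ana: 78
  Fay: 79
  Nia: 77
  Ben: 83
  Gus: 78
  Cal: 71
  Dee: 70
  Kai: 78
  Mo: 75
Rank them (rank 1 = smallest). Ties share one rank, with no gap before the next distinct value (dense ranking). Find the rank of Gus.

Sorted (ascending): 68, 70, 71, 75, 77, 78, 78, 78, 79, 83
The 3 values of 78 share dense rank 6.
Remaining distinct values take the next consecutive integers.
Gus has value 78 → rank 6.

6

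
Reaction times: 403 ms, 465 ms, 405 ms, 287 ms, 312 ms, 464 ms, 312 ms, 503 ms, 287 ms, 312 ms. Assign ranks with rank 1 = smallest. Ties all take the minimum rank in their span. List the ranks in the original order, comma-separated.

6, 9, 7, 1, 3, 8, 3, 10, 1, 3

Sorted (ascending): 287, 287, 312, 312, 312, 403, 405, 464, 465, 503
The 2 values of 287 occupy positions 1–2 → each gets rank 1.
The 3 values of 312 occupy positions 3–5 → each gets rank 3.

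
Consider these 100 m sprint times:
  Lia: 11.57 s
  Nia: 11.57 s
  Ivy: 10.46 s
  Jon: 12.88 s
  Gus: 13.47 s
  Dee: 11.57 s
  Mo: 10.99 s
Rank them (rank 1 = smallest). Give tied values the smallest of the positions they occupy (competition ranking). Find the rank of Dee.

3

Sorted (ascending): 10.46, 10.99, 11.57, 11.57, 11.57, 12.88, 13.47
The 3 values of 11.57 occupy positions 3–5 → each gets rank 3.
Dee has value 11.57 s → rank 3.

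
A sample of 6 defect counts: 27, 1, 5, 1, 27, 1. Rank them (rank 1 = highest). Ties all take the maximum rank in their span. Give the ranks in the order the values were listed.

Sorted (descending): 27, 27, 5, 1, 1, 1
The 2 values of 27 occupy positions 1–2 → each gets rank 2.
The 3 values of 1 occupy positions 4–6 → each gets rank 6.

2, 6, 3, 6, 2, 6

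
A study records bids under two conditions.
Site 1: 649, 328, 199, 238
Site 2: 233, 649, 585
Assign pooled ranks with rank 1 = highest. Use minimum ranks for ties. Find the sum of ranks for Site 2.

Sorted (descending): 649, 649, 585, 328, 238, 233, 199
The 2 values of 649 occupy positions 1–2 → each gets rank 1.
Site 2 values → pooled ranks: 233→6, 649→1, 585→3
Rank sum = 6 + 1 + 3 = 10

10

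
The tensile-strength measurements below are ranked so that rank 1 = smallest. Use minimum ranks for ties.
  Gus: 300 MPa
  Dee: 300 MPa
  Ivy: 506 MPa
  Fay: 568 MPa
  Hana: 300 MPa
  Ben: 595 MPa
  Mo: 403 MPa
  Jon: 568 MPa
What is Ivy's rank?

5

Sorted (ascending): 300, 300, 300, 403, 506, 568, 568, 595
The 3 values of 300 occupy positions 1–3 → each gets rank 1.
The 2 values of 568 occupy positions 6–7 → each gets rank 6.
Ivy has value 506 MPa → rank 5.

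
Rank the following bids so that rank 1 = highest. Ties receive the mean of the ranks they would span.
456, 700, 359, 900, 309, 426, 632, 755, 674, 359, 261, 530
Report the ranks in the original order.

Sorted (descending): 900, 755, 700, 674, 632, 530, 456, 426, 359, 359, 309, 261
The 2 values of 359 occupy positions 9–10 → average rank (9+10)/2 = 9.5.

7, 3, 9.5, 1, 11, 8, 5, 2, 4, 9.5, 12, 6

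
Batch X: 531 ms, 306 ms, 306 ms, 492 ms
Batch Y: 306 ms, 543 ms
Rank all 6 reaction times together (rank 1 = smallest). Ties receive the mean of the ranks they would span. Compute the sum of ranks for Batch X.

13

Sorted (ascending): 306, 306, 306, 492, 531, 543
The 3 values of 306 occupy positions 1–3 → average rank 2.
Batch X values → pooled ranks: 531→5, 306→2, 306→2, 492→4
Rank sum = 5 + 2 + 2 + 4 = 13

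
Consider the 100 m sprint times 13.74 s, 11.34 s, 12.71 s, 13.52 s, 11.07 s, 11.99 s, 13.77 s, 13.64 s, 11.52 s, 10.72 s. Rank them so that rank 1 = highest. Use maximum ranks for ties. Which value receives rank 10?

Sorted (descending): 13.77, 13.74, 13.64, 13.52, 12.71, 11.99, 11.52, 11.34, 11.07, 10.72
No ties — each value takes its position as its rank.
Rank 10 → value 10.72.

10.72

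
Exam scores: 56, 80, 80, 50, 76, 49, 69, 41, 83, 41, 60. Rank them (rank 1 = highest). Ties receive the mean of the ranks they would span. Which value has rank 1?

Sorted (descending): 83, 80, 80, 76, 69, 60, 56, 50, 49, 41, 41
The 2 values of 80 occupy positions 2–3 → average rank (2+3)/2 = 2.5.
The 2 values of 41 occupy positions 10–11 → average rank (10+11)/2 = 10.5.
Rank 1 → value 83.

83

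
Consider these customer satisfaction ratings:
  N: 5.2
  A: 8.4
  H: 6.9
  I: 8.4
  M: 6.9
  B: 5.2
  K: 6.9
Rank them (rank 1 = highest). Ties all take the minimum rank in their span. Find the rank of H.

Sorted (descending): 8.4, 8.4, 6.9, 6.9, 6.9, 5.2, 5.2
The 2 values of 8.4 occupy positions 1–2 → each gets rank 1.
The 3 values of 6.9 occupy positions 3–5 → each gets rank 3.
The 2 values of 5.2 occupy positions 6–7 → each gets rank 6.
H has value 6.9 → rank 3.

3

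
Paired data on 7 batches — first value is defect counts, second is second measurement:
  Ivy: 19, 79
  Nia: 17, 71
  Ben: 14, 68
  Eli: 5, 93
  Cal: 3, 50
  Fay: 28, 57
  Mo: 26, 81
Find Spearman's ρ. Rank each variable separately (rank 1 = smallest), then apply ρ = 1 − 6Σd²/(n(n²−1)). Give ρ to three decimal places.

Ranks of variable 1: 5, 4, 3, 2, 1, 7, 6
Ranks of variable 2: 5, 4, 3, 7, 1, 2, 6
d = r₁ − r₂: 0, 0, 0, -5, 0, 5, 0
d²: 0, 0, 0, 25, 0, 25, 0; Σd² = 50
ρ = 1 − 6·50/(7·48) = 1 − 300/336 = 0.107

0.107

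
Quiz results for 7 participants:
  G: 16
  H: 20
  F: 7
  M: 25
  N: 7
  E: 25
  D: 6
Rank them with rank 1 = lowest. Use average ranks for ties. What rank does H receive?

5

Sorted (ascending): 6, 7, 7, 16, 20, 25, 25
The 2 values of 7 occupy positions 2–3 → average rank (2+3)/2 = 2.5.
The 2 values of 25 occupy positions 6–7 → average rank (6+7)/2 = 6.5.
H has value 20 → rank 5.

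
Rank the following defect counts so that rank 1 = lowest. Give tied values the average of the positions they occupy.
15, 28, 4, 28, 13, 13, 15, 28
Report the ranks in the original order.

4.5, 7, 1, 7, 2.5, 2.5, 4.5, 7

Sorted (ascending): 4, 13, 13, 15, 15, 28, 28, 28
The 2 values of 13 occupy positions 2–3 → average rank (2+3)/2 = 2.5.
The 2 values of 15 occupy positions 4–5 → average rank (4+5)/2 = 4.5.
The 3 values of 28 occupy positions 6–8 → average rank 7.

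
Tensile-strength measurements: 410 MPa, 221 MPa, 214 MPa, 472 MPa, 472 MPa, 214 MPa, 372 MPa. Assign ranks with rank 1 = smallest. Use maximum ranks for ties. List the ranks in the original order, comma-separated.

Sorted (ascending): 214, 214, 221, 372, 410, 472, 472
The 2 values of 214 occupy positions 1–2 → each gets rank 2.
The 2 values of 472 occupy positions 6–7 → each gets rank 7.

5, 3, 2, 7, 7, 2, 4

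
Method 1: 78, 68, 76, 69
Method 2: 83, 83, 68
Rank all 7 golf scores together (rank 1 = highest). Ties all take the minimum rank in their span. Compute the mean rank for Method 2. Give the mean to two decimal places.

2.67

Sorted (descending): 83, 83, 78, 76, 69, 68, 68
The 2 values of 83 occupy positions 1–2 → each gets rank 1.
The 2 values of 68 occupy positions 6–7 → each gets rank 6.
Method 2 values → pooled ranks: 83→1, 83→1, 68→6
Mean rank = (1 + 1 + 6) / 3 = 2.67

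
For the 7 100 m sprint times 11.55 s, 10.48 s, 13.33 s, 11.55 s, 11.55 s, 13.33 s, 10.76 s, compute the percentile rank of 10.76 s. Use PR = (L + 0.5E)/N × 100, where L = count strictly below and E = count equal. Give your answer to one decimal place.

21.4

N = 7.
Strictly below 10.76: 1. Equal to 10.76: 1.
PR = (1 + 0.5·1)/7 × 100 = 21.4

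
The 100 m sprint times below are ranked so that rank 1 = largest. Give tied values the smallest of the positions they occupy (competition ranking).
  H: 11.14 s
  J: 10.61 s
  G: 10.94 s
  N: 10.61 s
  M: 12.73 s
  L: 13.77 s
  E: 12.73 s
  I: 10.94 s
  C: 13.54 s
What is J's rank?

Sorted (descending): 13.77, 13.54, 12.73, 12.73, 11.14, 10.94, 10.94, 10.61, 10.61
The 2 values of 12.73 occupy positions 3–4 → each gets rank 3.
The 2 values of 10.94 occupy positions 6–7 → each gets rank 6.
The 2 values of 10.61 occupy positions 8–9 → each gets rank 8.
J has value 10.61 s → rank 8.

8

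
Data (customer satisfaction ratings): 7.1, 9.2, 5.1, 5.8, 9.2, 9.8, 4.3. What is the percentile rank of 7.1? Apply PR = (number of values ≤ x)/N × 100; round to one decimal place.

57.1

N = 7.
Strictly below 7.1: 3. Equal to 7.1: 1.
PR = 4/7 × 100 = 57.1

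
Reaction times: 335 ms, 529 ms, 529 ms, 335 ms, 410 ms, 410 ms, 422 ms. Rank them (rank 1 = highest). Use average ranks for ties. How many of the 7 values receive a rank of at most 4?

3

Sorted (descending): 529, 529, 422, 410, 410, 335, 335
The 2 values of 529 occupy positions 1–2 → average rank (1+2)/2 = 1.5.
The 2 values of 410 occupy positions 4–5 → average rank (4+5)/2 = 4.5.
The 2 values of 335 occupy positions 6–7 → average rank (6+7)/2 = 6.5.
Ranks ≤ 4: {1.5, 1.5, 3} → 3 values.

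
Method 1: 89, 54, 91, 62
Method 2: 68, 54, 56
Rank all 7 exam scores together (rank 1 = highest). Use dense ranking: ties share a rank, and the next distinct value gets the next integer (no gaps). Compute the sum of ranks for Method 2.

Sorted (descending): 91, 89, 68, 62, 56, 54, 54
The 2 values of 54 share dense rank 6.
Remaining distinct values take the next consecutive integers.
Method 2 values → pooled ranks: 68→3, 54→6, 56→5
Rank sum = 3 + 6 + 5 = 14

14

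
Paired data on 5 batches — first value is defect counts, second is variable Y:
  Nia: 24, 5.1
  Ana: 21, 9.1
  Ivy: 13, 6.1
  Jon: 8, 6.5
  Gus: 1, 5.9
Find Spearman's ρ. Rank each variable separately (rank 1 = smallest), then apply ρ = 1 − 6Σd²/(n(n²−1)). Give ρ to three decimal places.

Ranks of variable 1: 5, 4, 3, 2, 1
Ranks of variable 2: 1, 5, 3, 4, 2
d = r₁ − r₂: 4, -1, 0, -2, -1
d²: 16, 1, 0, 4, 1; Σd² = 22
ρ = 1 − 6·22/(5·24) = 1 − 132/120 = -0.100

-0.100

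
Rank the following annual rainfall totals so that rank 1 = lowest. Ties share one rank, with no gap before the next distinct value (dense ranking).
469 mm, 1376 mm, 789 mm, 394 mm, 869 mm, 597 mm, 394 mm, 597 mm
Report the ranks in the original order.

2, 6, 4, 1, 5, 3, 1, 3

Sorted (ascending): 394, 394, 469, 597, 597, 789, 869, 1376
The 2 values of 394 share dense rank 1.
The 2 values of 597 share dense rank 3.
Remaining distinct values take the next consecutive integers.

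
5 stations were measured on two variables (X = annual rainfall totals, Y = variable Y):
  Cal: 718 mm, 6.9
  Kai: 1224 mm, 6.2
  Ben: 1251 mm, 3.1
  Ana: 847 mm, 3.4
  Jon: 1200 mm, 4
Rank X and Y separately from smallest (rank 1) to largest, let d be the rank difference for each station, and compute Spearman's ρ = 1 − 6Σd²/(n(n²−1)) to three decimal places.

Ranks of variable 1: 1, 4, 5, 2, 3
Ranks of variable 2: 5, 4, 1, 2, 3
d = r₁ − r₂: -4, 0, 4, 0, 0
d²: 16, 0, 16, 0, 0; Σd² = 32
ρ = 1 − 6·32/(5·24) = 1 − 192/120 = -0.600

-0.600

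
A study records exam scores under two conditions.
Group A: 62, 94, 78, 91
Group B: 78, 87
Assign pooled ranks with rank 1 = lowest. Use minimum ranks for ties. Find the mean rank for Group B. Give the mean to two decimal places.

3.00

Sorted (ascending): 62, 78, 78, 87, 91, 94
The 2 values of 78 occupy positions 2–3 → each gets rank 2.
Group B values → pooled ranks: 78→2, 87→4
Mean rank = (2 + 4) / 2 = 3.00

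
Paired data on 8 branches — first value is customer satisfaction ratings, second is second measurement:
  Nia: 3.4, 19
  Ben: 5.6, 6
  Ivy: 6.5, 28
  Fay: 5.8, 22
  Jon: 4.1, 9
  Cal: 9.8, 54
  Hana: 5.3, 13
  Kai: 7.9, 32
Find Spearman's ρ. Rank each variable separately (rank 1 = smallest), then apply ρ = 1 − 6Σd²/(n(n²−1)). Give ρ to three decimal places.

0.786

Ranks of variable 1: 1, 4, 6, 5, 2, 8, 3, 7
Ranks of variable 2: 4, 1, 6, 5, 2, 8, 3, 7
d = r₁ − r₂: -3, 3, 0, 0, 0, 0, 0, 0
d²: 9, 9, 0, 0, 0, 0, 0, 0; Σd² = 18
ρ = 1 − 6·18/(8·63) = 1 − 108/504 = 0.786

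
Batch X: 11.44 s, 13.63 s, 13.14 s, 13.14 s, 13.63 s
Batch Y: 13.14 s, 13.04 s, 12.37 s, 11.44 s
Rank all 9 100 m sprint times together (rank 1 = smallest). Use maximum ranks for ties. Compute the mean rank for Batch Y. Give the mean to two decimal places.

4.00

Sorted (ascending): 11.44, 11.44, 12.37, 13.04, 13.14, 13.14, 13.14, 13.63, 13.63
The 2 values of 11.44 occupy positions 1–2 → each gets rank 2.
The 3 values of 13.14 occupy positions 5–7 → each gets rank 7.
The 2 values of 13.63 occupy positions 8–9 → each gets rank 9.
Batch Y values → pooled ranks: 13.14→7, 13.04→4, 12.37→3, 11.44→2
Mean rank = (7 + 4 + 3 + 2) / 4 = 4.00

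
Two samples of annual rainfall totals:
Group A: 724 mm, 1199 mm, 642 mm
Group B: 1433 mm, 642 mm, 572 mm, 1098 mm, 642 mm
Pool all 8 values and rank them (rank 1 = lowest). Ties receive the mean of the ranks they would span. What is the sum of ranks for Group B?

21

Sorted (ascending): 572, 642, 642, 642, 724, 1098, 1199, 1433
The 3 values of 642 occupy positions 2–4 → average rank 3.
Group B values → pooled ranks: 1433→8, 642→3, 572→1, 1098→6, 642→3
Rank sum = 8 + 3 + 1 + 6 + 3 = 21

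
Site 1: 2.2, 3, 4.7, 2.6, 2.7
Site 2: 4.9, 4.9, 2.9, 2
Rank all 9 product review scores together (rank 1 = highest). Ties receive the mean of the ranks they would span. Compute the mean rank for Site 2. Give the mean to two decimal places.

4.25

Sorted (descending): 4.9, 4.9, 4.7, 3, 2.9, 2.7, 2.6, 2.2, 2
The 2 values of 4.9 occupy positions 1–2 → average rank (1+2)/2 = 1.5.
Site 2 values → pooled ranks: 4.9→1.5, 4.9→1.5, 2.9→5, 2→9
Mean rank = (1.5 + 1.5 + 5 + 9) / 4 = 4.25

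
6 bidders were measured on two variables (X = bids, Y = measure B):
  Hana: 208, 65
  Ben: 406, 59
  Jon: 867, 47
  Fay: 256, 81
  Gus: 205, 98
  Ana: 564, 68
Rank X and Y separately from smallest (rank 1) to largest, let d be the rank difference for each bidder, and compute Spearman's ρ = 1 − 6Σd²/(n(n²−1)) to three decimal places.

Ranks of variable 1: 2, 4, 6, 3, 1, 5
Ranks of variable 2: 3, 2, 1, 5, 6, 4
d = r₁ − r₂: -1, 2, 5, -2, -5, 1
d²: 1, 4, 25, 4, 25, 1; Σd² = 60
ρ = 1 − 6·60/(6·35) = 1 − 360/210 = -0.714

-0.714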